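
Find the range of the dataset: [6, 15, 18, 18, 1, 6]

17

Step 1: Identify the maximum value: max = 18
Step 2: Identify the minimum value: min = 1
Step 3: Range = max - min = 18 - 1 = 17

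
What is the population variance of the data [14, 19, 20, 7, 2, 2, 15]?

49.6327

Step 1: Compute the mean: (14 + 19 + 20 + 7 + 2 + 2 + 15) / 7 = 11.2857
Step 2: Compute squared deviations from the mean:
  (14 - 11.2857)^2 = 7.3673
  (19 - 11.2857)^2 = 59.5102
  (20 - 11.2857)^2 = 75.9388
  (7 - 11.2857)^2 = 18.3673
  (2 - 11.2857)^2 = 86.2245
  (2 - 11.2857)^2 = 86.2245
  (15 - 11.2857)^2 = 13.7959
Step 3: Sum of squared deviations = 347.4286
Step 4: Population variance = 347.4286 / 7 = 49.6327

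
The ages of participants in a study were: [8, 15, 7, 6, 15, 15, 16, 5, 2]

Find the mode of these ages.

15

Step 1: Count the frequency of each value:
  2: appears 1 time(s)
  5: appears 1 time(s)
  6: appears 1 time(s)
  7: appears 1 time(s)
  8: appears 1 time(s)
  15: appears 3 time(s)
  16: appears 1 time(s)
Step 2: The value 15 appears most frequently (3 times).
Step 3: Mode = 15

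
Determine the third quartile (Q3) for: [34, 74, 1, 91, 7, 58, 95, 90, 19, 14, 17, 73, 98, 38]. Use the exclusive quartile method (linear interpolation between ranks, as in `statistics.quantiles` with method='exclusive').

90.25

Step 1: Sort the data: [1, 7, 14, 17, 19, 34, 38, 58, 73, 74, 90, 91, 95, 98]
Step 2: n = 14
Step 3: Using the exclusive quartile method:
  Q1 = 16.25
  Q2 (median) = 48
  Q3 = 90.25
  IQR = Q3 - Q1 = 90.25 - 16.25 = 74
Step 4: Q3 = 90.25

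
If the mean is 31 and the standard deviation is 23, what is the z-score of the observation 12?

-0.8261

Step 1: Recall the z-score formula: z = (x - mu) / sigma
Step 2: Substitute values: z = (12 - 31) / 23
Step 3: z = -19 / 23 = -0.8261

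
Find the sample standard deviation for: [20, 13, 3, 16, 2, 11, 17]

6.9213

Step 1: Compute the mean: 11.7143
Step 2: Sum of squared deviations from the mean: 287.4286
Step 3: Sample variance = 287.4286 / 6 = 47.9048
Step 4: Standard deviation = sqrt(47.9048) = 6.9213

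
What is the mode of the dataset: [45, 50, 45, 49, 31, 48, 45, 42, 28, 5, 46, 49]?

45

Step 1: Count the frequency of each value:
  5: appears 1 time(s)
  28: appears 1 time(s)
  31: appears 1 time(s)
  42: appears 1 time(s)
  45: appears 3 time(s)
  46: appears 1 time(s)
  48: appears 1 time(s)
  49: appears 2 time(s)
  50: appears 1 time(s)
Step 2: The value 45 appears most frequently (3 times).
Step 3: Mode = 45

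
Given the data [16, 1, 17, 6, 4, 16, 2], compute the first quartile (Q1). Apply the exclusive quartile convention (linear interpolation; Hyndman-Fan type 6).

2

Step 1: Sort the data: [1, 2, 4, 6, 16, 16, 17]
Step 2: n = 7
Step 3: Using the exclusive quartile method:
  Q1 = 2
  Q2 (median) = 6
  Q3 = 16
  IQR = Q3 - Q1 = 16 - 2 = 14
Step 4: Q1 = 2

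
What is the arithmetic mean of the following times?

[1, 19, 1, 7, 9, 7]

7.3333

Step 1: Sum all values: 1 + 19 + 1 + 7 + 9 + 7 = 44
Step 2: Count the number of values: n = 6
Step 3: Mean = sum / n = 44 / 6 = 7.3333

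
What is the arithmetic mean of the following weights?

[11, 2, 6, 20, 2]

8.2

Step 1: Sum all values: 11 + 2 + 6 + 20 + 2 = 41
Step 2: Count the number of values: n = 5
Step 3: Mean = sum / n = 41 / 5 = 8.2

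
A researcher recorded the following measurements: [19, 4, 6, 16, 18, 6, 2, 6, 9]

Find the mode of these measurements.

6

Step 1: Count the frequency of each value:
  2: appears 1 time(s)
  4: appears 1 time(s)
  6: appears 3 time(s)
  9: appears 1 time(s)
  16: appears 1 time(s)
  18: appears 1 time(s)
  19: appears 1 time(s)
Step 2: The value 6 appears most frequently (3 times).
Step 3: Mode = 6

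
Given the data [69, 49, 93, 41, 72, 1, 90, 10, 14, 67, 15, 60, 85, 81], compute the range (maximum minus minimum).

92

Step 1: Identify the maximum value: max = 93
Step 2: Identify the minimum value: min = 1
Step 3: Range = max - min = 93 - 1 = 92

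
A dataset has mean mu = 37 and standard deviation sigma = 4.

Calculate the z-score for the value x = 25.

-3

Step 1: Recall the z-score formula: z = (x - mu) / sigma
Step 2: Substitute values: z = (25 - 37) / 4
Step 3: z = -12 / 4 = -3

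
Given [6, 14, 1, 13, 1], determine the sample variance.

39.5

Step 1: Compute the mean: (6 + 14 + 1 + 13 + 1) / 5 = 7
Step 2: Compute squared deviations from the mean:
  (6 - 7)^2 = 1
  (14 - 7)^2 = 49
  (1 - 7)^2 = 36
  (13 - 7)^2 = 36
  (1 - 7)^2 = 36
Step 3: Sum of squared deviations = 158
Step 4: Sample variance = 158 / 4 = 39.5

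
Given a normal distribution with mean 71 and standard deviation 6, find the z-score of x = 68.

-0.5

Step 1: Recall the z-score formula: z = (x - mu) / sigma
Step 2: Substitute values: z = (68 - 71) / 6
Step 3: z = -3 / 6 = -0.5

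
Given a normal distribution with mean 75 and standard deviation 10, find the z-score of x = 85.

1

Step 1: Recall the z-score formula: z = (x - mu) / sigma
Step 2: Substitute values: z = (85 - 75) / 10
Step 3: z = 10 / 10 = 1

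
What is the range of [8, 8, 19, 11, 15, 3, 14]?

16

Step 1: Identify the maximum value: max = 19
Step 2: Identify the minimum value: min = 3
Step 3: Range = max - min = 19 - 3 = 16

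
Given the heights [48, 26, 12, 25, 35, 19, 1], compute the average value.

23.7143

Step 1: Sum all values: 48 + 26 + 12 + 25 + 35 + 19 + 1 = 166
Step 2: Count the number of values: n = 7
Step 3: Mean = sum / n = 166 / 7 = 23.7143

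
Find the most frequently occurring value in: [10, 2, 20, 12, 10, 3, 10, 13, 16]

10

Step 1: Count the frequency of each value:
  2: appears 1 time(s)
  3: appears 1 time(s)
  10: appears 3 time(s)
  12: appears 1 time(s)
  13: appears 1 time(s)
  16: appears 1 time(s)
  20: appears 1 time(s)
Step 2: The value 10 appears most frequently (3 times).
Step 3: Mode = 10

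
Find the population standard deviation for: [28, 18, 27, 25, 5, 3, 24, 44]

12.3668

Step 1: Compute the mean: 21.75
Step 2: Sum of squared deviations from the mean: 1223.5
Step 3: Population variance = 1223.5 / 8 = 152.9375
Step 4: Standard deviation = sqrt(152.9375) = 12.3668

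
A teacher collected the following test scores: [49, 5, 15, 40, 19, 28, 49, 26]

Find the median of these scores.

27

Step 1: Sort the data in ascending order: [5, 15, 19, 26, 28, 40, 49, 49]
Step 2: The number of values is n = 8.
Step 3: Since n is even, the median is the average of positions 4 and 5:
  Median = (26 + 28) / 2 = 27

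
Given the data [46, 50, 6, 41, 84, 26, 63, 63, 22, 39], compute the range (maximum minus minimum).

78

Step 1: Identify the maximum value: max = 84
Step 2: Identify the minimum value: min = 6
Step 3: Range = max - min = 84 - 6 = 78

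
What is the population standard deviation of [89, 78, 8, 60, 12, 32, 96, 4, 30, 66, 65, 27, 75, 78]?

30.4249

Step 1: Compute the mean: 51.4286
Step 2: Sum of squared deviations from the mean: 12959.4286
Step 3: Population variance = 12959.4286 / 14 = 925.6735
Step 4: Standard deviation = sqrt(925.6735) = 30.4249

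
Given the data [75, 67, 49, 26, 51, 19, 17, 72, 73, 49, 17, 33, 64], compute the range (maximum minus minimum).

58

Step 1: Identify the maximum value: max = 75
Step 2: Identify the minimum value: min = 17
Step 3: Range = max - min = 75 - 17 = 58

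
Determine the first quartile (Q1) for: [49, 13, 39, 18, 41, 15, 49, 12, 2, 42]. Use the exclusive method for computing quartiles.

12.75

Step 1: Sort the data: [2, 12, 13, 15, 18, 39, 41, 42, 49, 49]
Step 2: n = 10
Step 3: Using the exclusive quartile method:
  Q1 = 12.75
  Q2 (median) = 28.5
  Q3 = 43.75
  IQR = Q3 - Q1 = 43.75 - 12.75 = 31
Step 4: Q1 = 12.75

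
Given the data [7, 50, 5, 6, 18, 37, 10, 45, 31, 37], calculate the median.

24.5

Step 1: Sort the data in ascending order: [5, 6, 7, 10, 18, 31, 37, 37, 45, 50]
Step 2: The number of values is n = 10.
Step 3: Since n is even, the median is the average of positions 5 and 6:
  Median = (18 + 31) / 2 = 24.5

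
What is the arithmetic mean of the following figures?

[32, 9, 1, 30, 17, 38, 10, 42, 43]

24.6667

Step 1: Sum all values: 32 + 9 + 1 + 30 + 17 + 38 + 10 + 42 + 43 = 222
Step 2: Count the number of values: n = 9
Step 3: Mean = sum / n = 222 / 9 = 24.6667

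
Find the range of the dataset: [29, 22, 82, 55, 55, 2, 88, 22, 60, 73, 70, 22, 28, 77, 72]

86

Step 1: Identify the maximum value: max = 88
Step 2: Identify the minimum value: min = 2
Step 3: Range = max - min = 88 - 2 = 86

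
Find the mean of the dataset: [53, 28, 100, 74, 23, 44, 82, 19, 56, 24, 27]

48.1818

Step 1: Sum all values: 53 + 28 + 100 + 74 + 23 + 44 + 82 + 19 + 56 + 24 + 27 = 530
Step 2: Count the number of values: n = 11
Step 3: Mean = sum / n = 530 / 11 = 48.1818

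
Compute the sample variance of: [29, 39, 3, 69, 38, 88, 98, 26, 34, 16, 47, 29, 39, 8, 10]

775.6

Step 1: Compute the mean: (29 + 39 + 3 + 69 + 38 + 88 + 98 + 26 + 34 + 16 + 47 + 29 + 39 + 8 + 10) / 15 = 38.2
Step 2: Compute squared deviations from the mean:
  (29 - 38.2)^2 = 84.64
  (39 - 38.2)^2 = 0.64
  (3 - 38.2)^2 = 1239.04
  (69 - 38.2)^2 = 948.64
  (38 - 38.2)^2 = 0.04
  (88 - 38.2)^2 = 2480.04
  (98 - 38.2)^2 = 3576.04
  (26 - 38.2)^2 = 148.84
  (34 - 38.2)^2 = 17.64
  (16 - 38.2)^2 = 492.84
  (47 - 38.2)^2 = 77.44
  (29 - 38.2)^2 = 84.64
  (39 - 38.2)^2 = 0.64
  (8 - 38.2)^2 = 912.04
  (10 - 38.2)^2 = 795.24
Step 3: Sum of squared deviations = 10858.4
Step 4: Sample variance = 10858.4 / 14 = 775.6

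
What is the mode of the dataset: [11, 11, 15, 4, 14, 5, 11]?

11

Step 1: Count the frequency of each value:
  4: appears 1 time(s)
  5: appears 1 time(s)
  11: appears 3 time(s)
  14: appears 1 time(s)
  15: appears 1 time(s)
Step 2: The value 11 appears most frequently (3 times).
Step 3: Mode = 11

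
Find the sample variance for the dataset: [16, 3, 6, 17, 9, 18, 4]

41.619

Step 1: Compute the mean: (16 + 3 + 6 + 17 + 9 + 18 + 4) / 7 = 10.4286
Step 2: Compute squared deviations from the mean:
  (16 - 10.4286)^2 = 31.0408
  (3 - 10.4286)^2 = 55.1837
  (6 - 10.4286)^2 = 19.6122
  (17 - 10.4286)^2 = 43.1837
  (9 - 10.4286)^2 = 2.0408
  (18 - 10.4286)^2 = 57.3265
  (4 - 10.4286)^2 = 41.3265
Step 3: Sum of squared deviations = 249.7143
Step 4: Sample variance = 249.7143 / 6 = 41.619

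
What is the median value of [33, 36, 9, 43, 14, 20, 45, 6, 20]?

20

Step 1: Sort the data in ascending order: [6, 9, 14, 20, 20, 33, 36, 43, 45]
Step 2: The number of values is n = 9.
Step 3: Since n is odd, the median is the middle value at position 5: 20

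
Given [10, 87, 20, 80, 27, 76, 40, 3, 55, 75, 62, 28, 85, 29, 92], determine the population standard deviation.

29.4017

Step 1: Compute the mean: 51.2667
Step 2: Sum of squared deviations from the mean: 12966.9333
Step 3: Population variance = 12966.9333 / 15 = 864.4622
Step 4: Standard deviation = sqrt(864.4622) = 29.4017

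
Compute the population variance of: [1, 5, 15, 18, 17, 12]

39.5556

Step 1: Compute the mean: (1 + 5 + 15 + 18 + 17 + 12) / 6 = 11.3333
Step 2: Compute squared deviations from the mean:
  (1 - 11.3333)^2 = 106.7778
  (5 - 11.3333)^2 = 40.1111
  (15 - 11.3333)^2 = 13.4444
  (18 - 11.3333)^2 = 44.4444
  (17 - 11.3333)^2 = 32.1111
  (12 - 11.3333)^2 = 0.4444
Step 3: Sum of squared deviations = 237.3333
Step 4: Population variance = 237.3333 / 6 = 39.5556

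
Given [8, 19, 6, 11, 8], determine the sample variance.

26.3

Step 1: Compute the mean: (8 + 19 + 6 + 11 + 8) / 5 = 10.4
Step 2: Compute squared deviations from the mean:
  (8 - 10.4)^2 = 5.76
  (19 - 10.4)^2 = 73.96
  (6 - 10.4)^2 = 19.36
  (11 - 10.4)^2 = 0.36
  (8 - 10.4)^2 = 5.76
Step 3: Sum of squared deviations = 105.2
Step 4: Sample variance = 105.2 / 4 = 26.3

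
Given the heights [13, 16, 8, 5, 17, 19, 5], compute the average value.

11.8571

Step 1: Sum all values: 13 + 16 + 8 + 5 + 17 + 19 + 5 = 83
Step 2: Count the number of values: n = 7
Step 3: Mean = sum / n = 83 / 7 = 11.8571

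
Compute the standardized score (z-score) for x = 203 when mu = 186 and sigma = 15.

1.1333

Step 1: Recall the z-score formula: z = (x - mu) / sigma
Step 2: Substitute values: z = (203 - 186) / 15
Step 3: z = 17 / 15 = 1.1333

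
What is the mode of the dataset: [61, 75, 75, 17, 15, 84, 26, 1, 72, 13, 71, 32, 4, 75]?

75

Step 1: Count the frequency of each value:
  1: appears 1 time(s)
  4: appears 1 time(s)
  13: appears 1 time(s)
  15: appears 1 time(s)
  17: appears 1 time(s)
  26: appears 1 time(s)
  32: appears 1 time(s)
  61: appears 1 time(s)
  71: appears 1 time(s)
  72: appears 1 time(s)
  75: appears 3 time(s)
  84: appears 1 time(s)
Step 2: The value 75 appears most frequently (3 times).
Step 3: Mode = 75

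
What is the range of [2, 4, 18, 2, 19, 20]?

18

Step 1: Identify the maximum value: max = 20
Step 2: Identify the minimum value: min = 2
Step 3: Range = max - min = 20 - 2 = 18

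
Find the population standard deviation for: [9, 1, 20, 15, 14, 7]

6.1373

Step 1: Compute the mean: 11
Step 2: Sum of squared deviations from the mean: 226
Step 3: Population variance = 226 / 6 = 37.6667
Step 4: Standard deviation = sqrt(37.6667) = 6.1373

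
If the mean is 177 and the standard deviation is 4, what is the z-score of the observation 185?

2

Step 1: Recall the z-score formula: z = (x - mu) / sigma
Step 2: Substitute values: z = (185 - 177) / 4
Step 3: z = 8 / 4 = 2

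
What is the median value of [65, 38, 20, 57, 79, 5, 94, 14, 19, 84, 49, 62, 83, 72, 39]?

57

Step 1: Sort the data in ascending order: [5, 14, 19, 20, 38, 39, 49, 57, 62, 65, 72, 79, 83, 84, 94]
Step 2: The number of values is n = 15.
Step 3: Since n is odd, the median is the middle value at position 8: 57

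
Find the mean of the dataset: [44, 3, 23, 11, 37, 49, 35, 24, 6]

25.7778

Step 1: Sum all values: 44 + 3 + 23 + 11 + 37 + 49 + 35 + 24 + 6 = 232
Step 2: Count the number of values: n = 9
Step 3: Mean = sum / n = 232 / 9 = 25.7778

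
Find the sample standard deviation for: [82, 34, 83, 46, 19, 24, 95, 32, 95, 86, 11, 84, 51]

31.2502

Step 1: Compute the mean: 57.0769
Step 2: Sum of squared deviations from the mean: 11718.9231
Step 3: Sample variance = 11718.9231 / 12 = 976.5769
Step 4: Standard deviation = sqrt(976.5769) = 31.2502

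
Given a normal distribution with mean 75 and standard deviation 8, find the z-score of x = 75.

0

Step 1: Recall the z-score formula: z = (x - mu) / sigma
Step 2: Substitute values: z = (75 - 75) / 8
Step 3: z = 0 / 8 = 0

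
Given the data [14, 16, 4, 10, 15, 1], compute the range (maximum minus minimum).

15

Step 1: Identify the maximum value: max = 16
Step 2: Identify the minimum value: min = 1
Step 3: Range = max - min = 16 - 1 = 15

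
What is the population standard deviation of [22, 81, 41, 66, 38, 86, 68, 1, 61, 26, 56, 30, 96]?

26.974

Step 1: Compute the mean: 51.6923
Step 2: Sum of squared deviations from the mean: 9458.7692
Step 3: Population variance = 9458.7692 / 13 = 727.5976
Step 4: Standard deviation = sqrt(727.5976) = 26.974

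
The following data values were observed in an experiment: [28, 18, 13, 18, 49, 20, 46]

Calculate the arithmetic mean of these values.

27.4286

Step 1: Sum all values: 28 + 18 + 13 + 18 + 49 + 20 + 46 = 192
Step 2: Count the number of values: n = 7
Step 3: Mean = sum / n = 192 / 7 = 27.4286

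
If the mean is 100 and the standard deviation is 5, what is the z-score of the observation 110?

2

Step 1: Recall the z-score formula: z = (x - mu) / sigma
Step 2: Substitute values: z = (110 - 100) / 5
Step 3: z = 10 / 5 = 2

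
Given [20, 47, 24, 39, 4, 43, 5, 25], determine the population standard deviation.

15.2679

Step 1: Compute the mean: 25.875
Step 2: Sum of squared deviations from the mean: 1864.875
Step 3: Population variance = 1864.875 / 8 = 233.1094
Step 4: Standard deviation = sqrt(233.1094) = 15.2679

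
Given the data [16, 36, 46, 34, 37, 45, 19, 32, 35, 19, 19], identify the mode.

19

Step 1: Count the frequency of each value:
  16: appears 1 time(s)
  19: appears 3 time(s)
  32: appears 1 time(s)
  34: appears 1 time(s)
  35: appears 1 time(s)
  36: appears 1 time(s)
  37: appears 1 time(s)
  45: appears 1 time(s)
  46: appears 1 time(s)
Step 2: The value 19 appears most frequently (3 times).
Step 3: Mode = 19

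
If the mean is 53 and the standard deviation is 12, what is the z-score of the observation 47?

-0.5

Step 1: Recall the z-score formula: z = (x - mu) / sigma
Step 2: Substitute values: z = (47 - 53) / 12
Step 3: z = -6 / 12 = -0.5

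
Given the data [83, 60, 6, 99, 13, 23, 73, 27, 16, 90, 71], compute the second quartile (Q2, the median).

60

Step 1: Sort the data: [6, 13, 16, 23, 27, 60, 71, 73, 83, 90, 99]
Step 2: n = 11
Step 3: Q2 is the median. Since n is odd, it is the middle value at position 6: 60
Step 4: Q2 = 60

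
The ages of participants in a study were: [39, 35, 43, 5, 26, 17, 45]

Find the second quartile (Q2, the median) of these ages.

35

Step 1: Sort the data: [5, 17, 26, 35, 39, 43, 45]
Step 2: n = 7
Step 3: Q2 is the median. Since n is odd, it is the middle value at position 4: 35
Step 4: Q2 = 35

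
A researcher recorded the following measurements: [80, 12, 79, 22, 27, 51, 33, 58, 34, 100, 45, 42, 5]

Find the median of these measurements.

42

Step 1: Sort the data in ascending order: [5, 12, 22, 27, 33, 34, 42, 45, 51, 58, 79, 80, 100]
Step 2: The number of values is n = 13.
Step 3: Since n is odd, the median is the middle value at position 7: 42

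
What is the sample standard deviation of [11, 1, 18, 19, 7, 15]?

6.9402

Step 1: Compute the mean: 11.8333
Step 2: Sum of squared deviations from the mean: 240.8333
Step 3: Sample variance = 240.8333 / 5 = 48.1667
Step 4: Standard deviation = sqrt(48.1667) = 6.9402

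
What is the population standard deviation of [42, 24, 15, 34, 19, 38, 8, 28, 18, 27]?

10.1297

Step 1: Compute the mean: 25.3
Step 2: Sum of squared deviations from the mean: 1026.1
Step 3: Population variance = 1026.1 / 10 = 102.61
Step 4: Standard deviation = sqrt(102.61) = 10.1297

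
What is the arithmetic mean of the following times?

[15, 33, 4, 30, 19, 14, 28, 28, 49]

24.4444

Step 1: Sum all values: 15 + 33 + 4 + 30 + 19 + 14 + 28 + 28 + 49 = 220
Step 2: Count the number of values: n = 9
Step 3: Mean = sum / n = 220 / 9 = 24.4444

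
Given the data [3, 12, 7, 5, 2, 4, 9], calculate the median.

5

Step 1: Sort the data in ascending order: [2, 3, 4, 5, 7, 9, 12]
Step 2: The number of values is n = 7.
Step 3: Since n is odd, the median is the middle value at position 4: 5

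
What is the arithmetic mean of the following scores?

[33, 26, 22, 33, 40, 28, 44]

32.2857

Step 1: Sum all values: 33 + 26 + 22 + 33 + 40 + 28 + 44 = 226
Step 2: Count the number of values: n = 7
Step 3: Mean = sum / n = 226 / 7 = 32.2857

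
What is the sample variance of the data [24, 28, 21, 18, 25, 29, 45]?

76.4762

Step 1: Compute the mean: (24 + 28 + 21 + 18 + 25 + 29 + 45) / 7 = 27.1429
Step 2: Compute squared deviations from the mean:
  (24 - 27.1429)^2 = 9.8776
  (28 - 27.1429)^2 = 0.7347
  (21 - 27.1429)^2 = 37.7347
  (18 - 27.1429)^2 = 83.5918
  (25 - 27.1429)^2 = 4.5918
  (29 - 27.1429)^2 = 3.449
  (45 - 27.1429)^2 = 318.8776
Step 3: Sum of squared deviations = 458.8571
Step 4: Sample variance = 458.8571 / 6 = 76.4762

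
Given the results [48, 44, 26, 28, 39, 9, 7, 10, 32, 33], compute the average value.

27.6

Step 1: Sum all values: 48 + 44 + 26 + 28 + 39 + 9 + 7 + 10 + 32 + 33 = 276
Step 2: Count the number of values: n = 10
Step 3: Mean = sum / n = 276 / 10 = 27.6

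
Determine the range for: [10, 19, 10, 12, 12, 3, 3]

16

Step 1: Identify the maximum value: max = 19
Step 2: Identify the minimum value: min = 3
Step 3: Range = max - min = 19 - 3 = 16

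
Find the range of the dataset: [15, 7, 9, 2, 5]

13

Step 1: Identify the maximum value: max = 15
Step 2: Identify the minimum value: min = 2
Step 3: Range = max - min = 15 - 2 = 13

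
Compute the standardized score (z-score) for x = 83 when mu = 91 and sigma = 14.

-0.5714

Step 1: Recall the z-score formula: z = (x - mu) / sigma
Step 2: Substitute values: z = (83 - 91) / 14
Step 3: z = -8 / 14 = -0.5714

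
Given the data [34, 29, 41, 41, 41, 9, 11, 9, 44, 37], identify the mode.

41

Step 1: Count the frequency of each value:
  9: appears 2 time(s)
  11: appears 1 time(s)
  29: appears 1 time(s)
  34: appears 1 time(s)
  37: appears 1 time(s)
  41: appears 3 time(s)
  44: appears 1 time(s)
Step 2: The value 41 appears most frequently (3 times).
Step 3: Mode = 41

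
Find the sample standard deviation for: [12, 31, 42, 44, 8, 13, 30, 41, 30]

13.779

Step 1: Compute the mean: 27.8889
Step 2: Sum of squared deviations from the mean: 1518.8889
Step 3: Sample variance = 1518.8889 / 8 = 189.8611
Step 4: Standard deviation = sqrt(189.8611) = 13.779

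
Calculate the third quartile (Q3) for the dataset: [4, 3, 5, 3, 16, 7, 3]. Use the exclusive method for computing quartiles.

7

Step 1: Sort the data: [3, 3, 3, 4, 5, 7, 16]
Step 2: n = 7
Step 3: Using the exclusive quartile method:
  Q1 = 3
  Q2 (median) = 4
  Q3 = 7
  IQR = Q3 - Q1 = 7 - 3 = 4
Step 4: Q3 = 7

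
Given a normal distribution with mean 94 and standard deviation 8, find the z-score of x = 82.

-1.5

Step 1: Recall the z-score formula: z = (x - mu) / sigma
Step 2: Substitute values: z = (82 - 94) / 8
Step 3: z = -12 / 8 = -1.5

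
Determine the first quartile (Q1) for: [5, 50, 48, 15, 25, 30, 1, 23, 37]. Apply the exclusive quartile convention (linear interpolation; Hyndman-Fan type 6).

10

Step 1: Sort the data: [1, 5, 15, 23, 25, 30, 37, 48, 50]
Step 2: n = 9
Step 3: Using the exclusive quartile method:
  Q1 = 10
  Q2 (median) = 25
  Q3 = 42.5
  IQR = Q3 - Q1 = 42.5 - 10 = 32.5
Step 4: Q1 = 10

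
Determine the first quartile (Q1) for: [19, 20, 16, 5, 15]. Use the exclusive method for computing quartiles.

10

Step 1: Sort the data: [5, 15, 16, 19, 20]
Step 2: n = 5
Step 3: Using the exclusive quartile method:
  Q1 = 10
  Q2 (median) = 16
  Q3 = 19.5
  IQR = Q3 - Q1 = 19.5 - 10 = 9.5
Step 4: Q1 = 10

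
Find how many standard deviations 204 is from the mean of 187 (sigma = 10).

1.7

Step 1: Recall the z-score formula: z = (x - mu) / sigma
Step 2: Substitute values: z = (204 - 187) / 10
Step 3: z = 17 / 10 = 1.7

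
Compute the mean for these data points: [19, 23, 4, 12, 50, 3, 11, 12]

16.75

Step 1: Sum all values: 19 + 23 + 4 + 12 + 50 + 3 + 11 + 12 = 134
Step 2: Count the number of values: n = 8
Step 3: Mean = sum / n = 134 / 8 = 16.75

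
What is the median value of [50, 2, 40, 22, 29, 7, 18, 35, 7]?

22

Step 1: Sort the data in ascending order: [2, 7, 7, 18, 22, 29, 35, 40, 50]
Step 2: The number of values is n = 9.
Step 3: Since n is odd, the median is the middle value at position 5: 22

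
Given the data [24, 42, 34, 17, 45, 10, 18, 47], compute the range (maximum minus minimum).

37

Step 1: Identify the maximum value: max = 47
Step 2: Identify the minimum value: min = 10
Step 3: Range = max - min = 47 - 10 = 37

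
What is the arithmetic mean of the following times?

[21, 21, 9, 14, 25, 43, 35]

24

Step 1: Sum all values: 21 + 21 + 9 + 14 + 25 + 43 + 35 = 168
Step 2: Count the number of values: n = 7
Step 3: Mean = sum / n = 168 / 7 = 24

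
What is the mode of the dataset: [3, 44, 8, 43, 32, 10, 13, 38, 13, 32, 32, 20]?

32

Step 1: Count the frequency of each value:
  3: appears 1 time(s)
  8: appears 1 time(s)
  10: appears 1 time(s)
  13: appears 2 time(s)
  20: appears 1 time(s)
  32: appears 3 time(s)
  38: appears 1 time(s)
  43: appears 1 time(s)
  44: appears 1 time(s)
Step 2: The value 32 appears most frequently (3 times).
Step 3: Mode = 32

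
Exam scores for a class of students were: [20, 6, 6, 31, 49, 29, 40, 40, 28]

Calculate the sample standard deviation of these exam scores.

14.8745

Step 1: Compute the mean: 27.6667
Step 2: Sum of squared deviations from the mean: 1770
Step 3: Sample variance = 1770 / 8 = 221.25
Step 4: Standard deviation = sqrt(221.25) = 14.8745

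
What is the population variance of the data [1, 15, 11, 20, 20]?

49.84

Step 1: Compute the mean: (1 + 15 + 11 + 20 + 20) / 5 = 13.4
Step 2: Compute squared deviations from the mean:
  (1 - 13.4)^2 = 153.76
  (15 - 13.4)^2 = 2.56
  (11 - 13.4)^2 = 5.76
  (20 - 13.4)^2 = 43.56
  (20 - 13.4)^2 = 43.56
Step 3: Sum of squared deviations = 249.2
Step 4: Population variance = 249.2 / 5 = 49.84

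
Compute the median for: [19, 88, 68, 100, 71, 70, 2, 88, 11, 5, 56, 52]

62

Step 1: Sort the data in ascending order: [2, 5, 11, 19, 52, 56, 68, 70, 71, 88, 88, 100]
Step 2: The number of values is n = 12.
Step 3: Since n is even, the median is the average of positions 6 and 7:
  Median = (56 + 68) / 2 = 62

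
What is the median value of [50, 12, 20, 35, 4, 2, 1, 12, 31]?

12

Step 1: Sort the data in ascending order: [1, 2, 4, 12, 12, 20, 31, 35, 50]
Step 2: The number of values is n = 9.
Step 3: Since n is odd, the median is the middle value at position 5: 12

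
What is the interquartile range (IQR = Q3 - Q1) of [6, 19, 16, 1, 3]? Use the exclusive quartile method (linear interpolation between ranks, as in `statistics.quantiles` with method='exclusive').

15.5

Step 1: Sort the data: [1, 3, 6, 16, 19]
Step 2: n = 5
Step 3: Using the exclusive quartile method:
  Q1 = 2
  Q2 (median) = 6
  Q3 = 17.5
  IQR = Q3 - Q1 = 17.5 - 2 = 15.5
Step 4: IQR = 15.5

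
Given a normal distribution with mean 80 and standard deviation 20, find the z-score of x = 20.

-3

Step 1: Recall the z-score formula: z = (x - mu) / sigma
Step 2: Substitute values: z = (20 - 80) / 20
Step 3: z = -60 / 20 = -3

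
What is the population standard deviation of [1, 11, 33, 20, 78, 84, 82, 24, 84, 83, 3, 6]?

34.7022

Step 1: Compute the mean: 42.4167
Step 2: Sum of squared deviations from the mean: 14450.9167
Step 3: Population variance = 14450.9167 / 12 = 1204.2431
Step 4: Standard deviation = sqrt(1204.2431) = 34.7022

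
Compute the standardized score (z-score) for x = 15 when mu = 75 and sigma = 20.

-3

Step 1: Recall the z-score formula: z = (x - mu) / sigma
Step 2: Substitute values: z = (15 - 75) / 20
Step 3: z = -60 / 20 = -3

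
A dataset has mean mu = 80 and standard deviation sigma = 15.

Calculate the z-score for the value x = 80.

0

Step 1: Recall the z-score formula: z = (x - mu) / sigma
Step 2: Substitute values: z = (80 - 80) / 15
Step 3: z = 0 / 15 = 0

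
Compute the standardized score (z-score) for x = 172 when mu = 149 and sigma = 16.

1.4375

Step 1: Recall the z-score formula: z = (x - mu) / sigma
Step 2: Substitute values: z = (172 - 149) / 16
Step 3: z = 23 / 16 = 1.4375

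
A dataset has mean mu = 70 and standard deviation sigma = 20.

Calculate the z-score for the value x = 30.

-2

Step 1: Recall the z-score formula: z = (x - mu) / sigma
Step 2: Substitute values: z = (30 - 70) / 20
Step 3: z = -40 / 20 = -2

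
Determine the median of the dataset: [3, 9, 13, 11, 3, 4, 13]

9

Step 1: Sort the data in ascending order: [3, 3, 4, 9, 11, 13, 13]
Step 2: The number of values is n = 7.
Step 3: Since n is odd, the median is the middle value at position 4: 9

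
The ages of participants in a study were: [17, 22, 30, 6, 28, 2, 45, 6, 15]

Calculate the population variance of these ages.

170.4444

Step 1: Compute the mean: (17 + 22 + 30 + 6 + 28 + 2 + 45 + 6 + 15) / 9 = 19
Step 2: Compute squared deviations from the mean:
  (17 - 19)^2 = 4
  (22 - 19)^2 = 9
  (30 - 19)^2 = 121
  (6 - 19)^2 = 169
  (28 - 19)^2 = 81
  (2 - 19)^2 = 289
  (45 - 19)^2 = 676
  (6 - 19)^2 = 169
  (15 - 19)^2 = 16
Step 3: Sum of squared deviations = 1534
Step 4: Population variance = 1534 / 9 = 170.4444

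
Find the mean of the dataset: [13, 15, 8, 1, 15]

10.4

Step 1: Sum all values: 13 + 15 + 8 + 1 + 15 = 52
Step 2: Count the number of values: n = 5
Step 3: Mean = sum / n = 52 / 5 = 10.4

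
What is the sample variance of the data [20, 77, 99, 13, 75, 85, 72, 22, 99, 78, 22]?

1134.5636

Step 1: Compute the mean: (20 + 77 + 99 + 13 + 75 + 85 + 72 + 22 + 99 + 78 + 22) / 11 = 60.1818
Step 2: Compute squared deviations from the mean:
  (20 - 60.1818)^2 = 1614.5785
  (77 - 60.1818)^2 = 282.8512
  (99 - 60.1818)^2 = 1506.8512
  (13 - 60.1818)^2 = 2226.124
  (75 - 60.1818)^2 = 219.5785
  (85 - 60.1818)^2 = 615.9421
  (72 - 60.1818)^2 = 139.6694
  (22 - 60.1818)^2 = 1457.8512
  (99 - 60.1818)^2 = 1506.8512
  (78 - 60.1818)^2 = 317.4876
  (22 - 60.1818)^2 = 1457.8512
Step 3: Sum of squared deviations = 11345.6364
Step 4: Sample variance = 11345.6364 / 10 = 1134.5636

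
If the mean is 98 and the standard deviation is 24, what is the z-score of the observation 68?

-1.25

Step 1: Recall the z-score formula: z = (x - mu) / sigma
Step 2: Substitute values: z = (68 - 98) / 24
Step 3: z = -30 / 24 = -1.25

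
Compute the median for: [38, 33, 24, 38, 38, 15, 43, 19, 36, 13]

34.5

Step 1: Sort the data in ascending order: [13, 15, 19, 24, 33, 36, 38, 38, 38, 43]
Step 2: The number of values is n = 10.
Step 3: Since n is even, the median is the average of positions 5 and 6:
  Median = (33 + 36) / 2 = 34.5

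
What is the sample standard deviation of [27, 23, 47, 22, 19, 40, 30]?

10.2586

Step 1: Compute the mean: 29.7143
Step 2: Sum of squared deviations from the mean: 631.4286
Step 3: Sample variance = 631.4286 / 6 = 105.2381
Step 4: Standard deviation = sqrt(105.2381) = 10.2586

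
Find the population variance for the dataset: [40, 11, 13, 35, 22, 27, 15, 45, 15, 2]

174.45

Step 1: Compute the mean: (40 + 11 + 13 + 35 + 22 + 27 + 15 + 45 + 15 + 2) / 10 = 22.5
Step 2: Compute squared deviations from the mean:
  (40 - 22.5)^2 = 306.25
  (11 - 22.5)^2 = 132.25
  (13 - 22.5)^2 = 90.25
  (35 - 22.5)^2 = 156.25
  (22 - 22.5)^2 = 0.25
  (27 - 22.5)^2 = 20.25
  (15 - 22.5)^2 = 56.25
  (45 - 22.5)^2 = 506.25
  (15 - 22.5)^2 = 56.25
  (2 - 22.5)^2 = 420.25
Step 3: Sum of squared deviations = 1744.5
Step 4: Population variance = 1744.5 / 10 = 174.45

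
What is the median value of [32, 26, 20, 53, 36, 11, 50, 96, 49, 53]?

42.5

Step 1: Sort the data in ascending order: [11, 20, 26, 32, 36, 49, 50, 53, 53, 96]
Step 2: The number of values is n = 10.
Step 3: Since n is even, the median is the average of positions 5 and 6:
  Median = (36 + 49) / 2 = 42.5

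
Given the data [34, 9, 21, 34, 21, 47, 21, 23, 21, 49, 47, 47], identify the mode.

21

Step 1: Count the frequency of each value:
  9: appears 1 time(s)
  21: appears 4 time(s)
  23: appears 1 time(s)
  34: appears 2 time(s)
  47: appears 3 time(s)
  49: appears 1 time(s)
Step 2: The value 21 appears most frequently (4 times).
Step 3: Mode = 21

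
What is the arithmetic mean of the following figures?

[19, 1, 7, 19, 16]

12.4

Step 1: Sum all values: 19 + 1 + 7 + 19 + 16 = 62
Step 2: Count the number of values: n = 5
Step 3: Mean = sum / n = 62 / 5 = 12.4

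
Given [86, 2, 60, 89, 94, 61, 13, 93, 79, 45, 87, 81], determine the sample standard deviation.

31.1648

Step 1: Compute the mean: 65.8333
Step 2: Sum of squared deviations from the mean: 10683.6667
Step 3: Sample variance = 10683.6667 / 11 = 971.2424
Step 4: Standard deviation = sqrt(971.2424) = 31.1648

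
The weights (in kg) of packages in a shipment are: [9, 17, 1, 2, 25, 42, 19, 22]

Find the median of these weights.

18

Step 1: Sort the data in ascending order: [1, 2, 9, 17, 19, 22, 25, 42]
Step 2: The number of values is n = 8.
Step 3: Since n is even, the median is the average of positions 4 and 5:
  Median = (17 + 19) / 2 = 18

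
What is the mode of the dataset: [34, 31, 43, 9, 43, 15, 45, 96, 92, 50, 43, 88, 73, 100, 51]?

43

Step 1: Count the frequency of each value:
  9: appears 1 time(s)
  15: appears 1 time(s)
  31: appears 1 time(s)
  34: appears 1 time(s)
  43: appears 3 time(s)
  45: appears 1 time(s)
  50: appears 1 time(s)
  51: appears 1 time(s)
  73: appears 1 time(s)
  88: appears 1 time(s)
  92: appears 1 time(s)
  96: appears 1 time(s)
  100: appears 1 time(s)
Step 2: The value 43 appears most frequently (3 times).
Step 3: Mode = 43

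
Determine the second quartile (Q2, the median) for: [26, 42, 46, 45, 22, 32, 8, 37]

34.5

Step 1: Sort the data: [8, 22, 26, 32, 37, 42, 45, 46]
Step 2: n = 8
Step 3: Q2 is the median. Since n is even, it is the average of the values at positions 4 and 5:
  Q2 = (32 + 37) / 2 = 34.5
Step 4: Q2 = 34.5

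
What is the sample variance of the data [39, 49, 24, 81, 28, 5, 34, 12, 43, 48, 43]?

418.4909

Step 1: Compute the mean: (39 + 49 + 24 + 81 + 28 + 5 + 34 + 12 + 43 + 48 + 43) / 11 = 36.9091
Step 2: Compute squared deviations from the mean:
  (39 - 36.9091)^2 = 4.3719
  (49 - 36.9091)^2 = 146.1901
  (24 - 36.9091)^2 = 166.6446
  (81 - 36.9091)^2 = 1944.0083
  (28 - 36.9091)^2 = 79.3719
  (5 - 36.9091)^2 = 1018.1901
  (34 - 36.9091)^2 = 8.4628
  (12 - 36.9091)^2 = 620.4628
  (43 - 36.9091)^2 = 37.0992
  (48 - 36.9091)^2 = 123.0083
  (43 - 36.9091)^2 = 37.0992
Step 3: Sum of squared deviations = 4184.9091
Step 4: Sample variance = 4184.9091 / 10 = 418.4909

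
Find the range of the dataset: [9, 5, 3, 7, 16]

13

Step 1: Identify the maximum value: max = 16
Step 2: Identify the minimum value: min = 3
Step 3: Range = max - min = 16 - 3 = 13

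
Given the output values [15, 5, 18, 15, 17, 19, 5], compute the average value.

13.4286

Step 1: Sum all values: 15 + 5 + 18 + 15 + 17 + 19 + 5 = 94
Step 2: Count the number of values: n = 7
Step 3: Mean = sum / n = 94 / 7 = 13.4286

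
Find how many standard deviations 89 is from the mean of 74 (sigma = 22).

0.6818

Step 1: Recall the z-score formula: z = (x - mu) / sigma
Step 2: Substitute values: z = (89 - 74) / 22
Step 3: z = 15 / 22 = 0.6818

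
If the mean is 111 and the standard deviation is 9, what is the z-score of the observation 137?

2.8889

Step 1: Recall the z-score formula: z = (x - mu) / sigma
Step 2: Substitute values: z = (137 - 111) / 9
Step 3: z = 26 / 9 = 2.8889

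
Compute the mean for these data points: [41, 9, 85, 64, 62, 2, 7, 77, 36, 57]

44

Step 1: Sum all values: 41 + 9 + 85 + 64 + 62 + 2 + 7 + 77 + 36 + 57 = 440
Step 2: Count the number of values: n = 10
Step 3: Mean = sum / n = 440 / 10 = 44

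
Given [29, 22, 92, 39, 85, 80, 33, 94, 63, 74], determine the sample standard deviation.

27.8346

Step 1: Compute the mean: 61.1
Step 2: Sum of squared deviations from the mean: 6972.9
Step 3: Sample variance = 6972.9 / 9 = 774.7667
Step 4: Standard deviation = sqrt(774.7667) = 27.8346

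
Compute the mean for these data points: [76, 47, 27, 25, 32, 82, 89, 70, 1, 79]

52.8

Step 1: Sum all values: 76 + 47 + 27 + 25 + 32 + 82 + 89 + 70 + 1 + 79 = 528
Step 2: Count the number of values: n = 10
Step 3: Mean = sum / n = 528 / 10 = 52.8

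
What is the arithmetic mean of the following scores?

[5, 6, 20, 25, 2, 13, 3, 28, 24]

14

Step 1: Sum all values: 5 + 6 + 20 + 25 + 2 + 13 + 3 + 28 + 24 = 126
Step 2: Count the number of values: n = 9
Step 3: Mean = sum / n = 126 / 9 = 14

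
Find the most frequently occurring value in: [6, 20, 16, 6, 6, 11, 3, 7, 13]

6

Step 1: Count the frequency of each value:
  3: appears 1 time(s)
  6: appears 3 time(s)
  7: appears 1 time(s)
  11: appears 1 time(s)
  13: appears 1 time(s)
  16: appears 1 time(s)
  20: appears 1 time(s)
Step 2: The value 6 appears most frequently (3 times).
Step 3: Mode = 6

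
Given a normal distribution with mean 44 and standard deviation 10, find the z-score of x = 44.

0

Step 1: Recall the z-score formula: z = (x - mu) / sigma
Step 2: Substitute values: z = (44 - 44) / 10
Step 3: z = 0 / 10 = 0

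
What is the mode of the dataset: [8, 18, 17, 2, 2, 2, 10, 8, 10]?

2

Step 1: Count the frequency of each value:
  2: appears 3 time(s)
  8: appears 2 time(s)
  10: appears 2 time(s)
  17: appears 1 time(s)
  18: appears 1 time(s)
Step 2: The value 2 appears most frequently (3 times).
Step 3: Mode = 2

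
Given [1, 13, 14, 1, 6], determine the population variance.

31.6

Step 1: Compute the mean: (1 + 13 + 14 + 1 + 6) / 5 = 7
Step 2: Compute squared deviations from the mean:
  (1 - 7)^2 = 36
  (13 - 7)^2 = 36
  (14 - 7)^2 = 49
  (1 - 7)^2 = 36
  (6 - 7)^2 = 1
Step 3: Sum of squared deviations = 158
Step 4: Population variance = 158 / 5 = 31.6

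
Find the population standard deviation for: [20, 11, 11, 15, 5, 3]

5.7276

Step 1: Compute the mean: 10.8333
Step 2: Sum of squared deviations from the mean: 196.8333
Step 3: Population variance = 196.8333 / 6 = 32.8056
Step 4: Standard deviation = sqrt(32.8056) = 5.7276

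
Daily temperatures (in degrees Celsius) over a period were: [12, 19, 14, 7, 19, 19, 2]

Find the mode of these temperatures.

19

Step 1: Count the frequency of each value:
  2: appears 1 time(s)
  7: appears 1 time(s)
  12: appears 1 time(s)
  14: appears 1 time(s)
  19: appears 3 time(s)
Step 2: The value 19 appears most frequently (3 times).
Step 3: Mode = 19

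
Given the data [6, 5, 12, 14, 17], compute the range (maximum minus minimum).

12

Step 1: Identify the maximum value: max = 17
Step 2: Identify the minimum value: min = 5
Step 3: Range = max - min = 17 - 5 = 12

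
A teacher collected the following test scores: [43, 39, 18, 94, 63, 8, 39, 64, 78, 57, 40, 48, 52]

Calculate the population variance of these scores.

485.9408

Step 1: Compute the mean: (43 + 39 + 18 + 94 + 63 + 8 + 39 + 64 + 78 + 57 + 40 + 48 + 52) / 13 = 49.4615
Step 2: Compute squared deviations from the mean:
  (43 - 49.4615)^2 = 41.7515
  (39 - 49.4615)^2 = 109.4438
  (18 - 49.4615)^2 = 989.8284
  (94 - 49.4615)^2 = 1983.6746
  (63 - 49.4615)^2 = 183.2899
  (8 - 49.4615)^2 = 1719.0592
  (39 - 49.4615)^2 = 109.4438
  (64 - 49.4615)^2 = 211.3669
  (78 - 49.4615)^2 = 814.4438
  (57 - 49.4615)^2 = 56.8284
  (40 - 49.4615)^2 = 89.5207
  (48 - 49.4615)^2 = 2.1361
  (52 - 49.4615)^2 = 6.4438
Step 3: Sum of squared deviations = 6317.2308
Step 4: Population variance = 6317.2308 / 13 = 485.9408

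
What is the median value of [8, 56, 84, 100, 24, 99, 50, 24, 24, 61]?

53

Step 1: Sort the data in ascending order: [8, 24, 24, 24, 50, 56, 61, 84, 99, 100]
Step 2: The number of values is n = 10.
Step 3: Since n is even, the median is the average of positions 5 and 6:
  Median = (50 + 56) / 2 = 53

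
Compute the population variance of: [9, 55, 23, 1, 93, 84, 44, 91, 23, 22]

1076.85

Step 1: Compute the mean: (9 + 55 + 23 + 1 + 93 + 84 + 44 + 91 + 23 + 22) / 10 = 44.5
Step 2: Compute squared deviations from the mean:
  (9 - 44.5)^2 = 1260.25
  (55 - 44.5)^2 = 110.25
  (23 - 44.5)^2 = 462.25
  (1 - 44.5)^2 = 1892.25
  (93 - 44.5)^2 = 2352.25
  (84 - 44.5)^2 = 1560.25
  (44 - 44.5)^2 = 0.25
  (91 - 44.5)^2 = 2162.25
  (23 - 44.5)^2 = 462.25
  (22 - 44.5)^2 = 506.25
Step 3: Sum of squared deviations = 10768.5
Step 4: Population variance = 10768.5 / 10 = 1076.85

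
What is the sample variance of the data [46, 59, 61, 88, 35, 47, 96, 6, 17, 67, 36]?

751.6182

Step 1: Compute the mean: (46 + 59 + 61 + 88 + 35 + 47 + 96 + 6 + 17 + 67 + 36) / 11 = 50.7273
Step 2: Compute squared deviations from the mean:
  (46 - 50.7273)^2 = 22.3471
  (59 - 50.7273)^2 = 68.438
  (61 - 50.7273)^2 = 105.5289
  (88 - 50.7273)^2 = 1389.2562
  (35 - 50.7273)^2 = 247.3471
  (47 - 50.7273)^2 = 13.8926
  (96 - 50.7273)^2 = 2049.6198
  (6 - 50.7273)^2 = 2000.5289
  (17 - 50.7273)^2 = 1137.5289
  (67 - 50.7273)^2 = 264.8017
  (36 - 50.7273)^2 = 216.8926
Step 3: Sum of squared deviations = 7516.1818
Step 4: Sample variance = 7516.1818 / 10 = 751.6182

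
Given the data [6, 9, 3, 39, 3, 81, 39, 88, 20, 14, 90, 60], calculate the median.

29.5

Step 1: Sort the data in ascending order: [3, 3, 6, 9, 14, 20, 39, 39, 60, 81, 88, 90]
Step 2: The number of values is n = 12.
Step 3: Since n is even, the median is the average of positions 6 and 7:
  Median = (20 + 39) / 2 = 29.5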